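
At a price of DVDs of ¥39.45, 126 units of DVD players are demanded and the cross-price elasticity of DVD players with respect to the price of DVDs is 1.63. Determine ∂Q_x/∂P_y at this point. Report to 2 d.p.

ε = (∂Q_x/∂P_y)·(P_y/Q_x) ⇒ ∂Q_x/∂P_y = ε·Q_x/P_y = 1.63 × 126/39.45 ≈ 5.21.

5.21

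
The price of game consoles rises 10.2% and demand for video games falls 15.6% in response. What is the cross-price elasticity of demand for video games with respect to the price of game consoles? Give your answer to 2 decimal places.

-1.53

ε = (%ΔQ of video games) / (%ΔP of game consoles) = (-15.6%) / (10.2%) ≈ -1.53.
Negative cross-price elasticity: complements.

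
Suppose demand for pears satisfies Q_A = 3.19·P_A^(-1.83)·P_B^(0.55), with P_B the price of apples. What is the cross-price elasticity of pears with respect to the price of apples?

In a log-linear (constant-elasticity) demand function, the coefficient on the exponent of P_B is the cross-price elasticity.
ε = 0.55. Positive, so pears and apples are substitutes.

0.55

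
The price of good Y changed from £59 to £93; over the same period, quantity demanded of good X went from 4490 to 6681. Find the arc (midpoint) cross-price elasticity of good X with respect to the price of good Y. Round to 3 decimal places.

0.877

ΔQ_X = 6681 − 4490 = 2191; ΔP_Y = 93 − 59 = 34.
Midpoints: Q̄_X = 5585.5, P̄_Y = 76.00.
ε = (ΔQ_X/Q̄_X)/(ΔP_Y/P̄_Y) = (2191/5585.5)/(34/76.00) ≈ 0.877.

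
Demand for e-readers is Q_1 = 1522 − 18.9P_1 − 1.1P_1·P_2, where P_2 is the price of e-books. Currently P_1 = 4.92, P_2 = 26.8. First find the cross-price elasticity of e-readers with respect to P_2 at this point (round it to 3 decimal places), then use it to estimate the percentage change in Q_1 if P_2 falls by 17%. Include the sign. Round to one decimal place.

At P_1 = 4.92, P_2 = 26.8: Q_1 = 1283.970.
∂Q_1/∂P_2 = -1.1P_1 = -5.4120.
ε = (∂Q_1/∂P_2)(P_2/Q_1) = -5.4120 × 26.8/1283.970 ≈ -0.113.
%ΔQ_1 ≈ ε × %ΔP_2 = -0.113 × (-17%) = 1.9%.

1.9%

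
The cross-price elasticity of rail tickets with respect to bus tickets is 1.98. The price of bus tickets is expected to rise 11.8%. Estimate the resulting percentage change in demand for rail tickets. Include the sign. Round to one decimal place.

%ΔQ ≈ ε × %ΔP of bus tickets = 1.98 × (11.8%) = 23.4%.

23.4%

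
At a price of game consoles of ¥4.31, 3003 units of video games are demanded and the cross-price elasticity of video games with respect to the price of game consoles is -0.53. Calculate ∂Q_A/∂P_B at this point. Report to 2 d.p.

ε = (∂Q_A/∂P_B)·(P_B/Q_A) ⇒ ∂Q_A/∂P_B = ε·Q_A/P_B = -0.53 × 3003/4.31 ≈ -369.28.

-369.28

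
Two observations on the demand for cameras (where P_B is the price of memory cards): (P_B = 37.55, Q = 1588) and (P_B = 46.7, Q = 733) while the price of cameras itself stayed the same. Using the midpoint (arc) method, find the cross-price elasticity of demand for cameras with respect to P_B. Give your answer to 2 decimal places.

-3.39

ΔQ_A = 733 − 1588 = -855; ΔP_B = 46.7 − 37.55 = 9.15.
Midpoints: Q̄_A = 1160.5, P̄_B = 42.12.
ε = (ΔQ_A/Q̄_A)/(ΔP_B/P̄_B) = (-855/1160.5)/(9.15/42.12) ≈ -3.39.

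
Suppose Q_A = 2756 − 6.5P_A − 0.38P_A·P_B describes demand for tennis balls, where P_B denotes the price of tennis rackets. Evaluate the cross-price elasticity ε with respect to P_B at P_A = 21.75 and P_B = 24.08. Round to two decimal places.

-0.08

At P_A = 21.75 and P_B = 24.08: Q_A = 2415.604.
∂Q_A/∂P_B = -0.38P_A = -0.38(21.75) = -8.2650.
ε = (∂Q_A/∂P_B)(P_B/Q_A) = -8.2650 × (24.08/2415.604) ≈ -0.08.
ε < 0: complements.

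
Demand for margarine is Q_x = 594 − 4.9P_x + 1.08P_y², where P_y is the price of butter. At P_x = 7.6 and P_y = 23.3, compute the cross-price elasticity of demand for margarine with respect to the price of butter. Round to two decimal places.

1.03

At P_x = 7.6 and P_y = 23.3: Q_x = 1143.081.
∂Q_x/∂P_y = 2.16P_y = 2.16(23.3) = 50.3280.
ε = (∂Q_x/∂P_y)(P_y/Q_x) = 50.3280 × (23.3/1143.081) ≈ 1.03.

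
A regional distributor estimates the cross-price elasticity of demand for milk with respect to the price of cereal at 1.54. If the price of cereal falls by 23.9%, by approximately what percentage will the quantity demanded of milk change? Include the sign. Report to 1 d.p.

-36.8%

%ΔQ ≈ ε × %ΔP of cereal = 1.54 × (-23.9%) = -36.8%.
Demand for milk falls by about 36.8%.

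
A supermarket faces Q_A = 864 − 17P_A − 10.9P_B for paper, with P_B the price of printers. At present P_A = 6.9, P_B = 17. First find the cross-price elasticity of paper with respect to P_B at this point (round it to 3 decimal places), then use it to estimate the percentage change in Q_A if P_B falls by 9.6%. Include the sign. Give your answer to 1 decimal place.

At P_A = 6.9, P_B = 17: Q_A = 561.4.
∂Q_A/∂P_B = -10.9.
ε = (∂Q_A/∂P_B)(P_B/Q_A) = -10.9000 × 17/561.4 ≈ -0.330.
%ΔQ_A ≈ ε × %ΔP_B = -0.330 × (-9.6%) = 3.2%.

3.2%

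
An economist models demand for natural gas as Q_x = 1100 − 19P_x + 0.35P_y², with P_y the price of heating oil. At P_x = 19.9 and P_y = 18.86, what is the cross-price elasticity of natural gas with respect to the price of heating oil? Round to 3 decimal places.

0.294

At P_x = 19.9 and P_y = 18.86: Q_x = 846.395.
∂Q_x/∂P_y = 0.7P_y = 0.7(18.86) = 13.2020.
ε = (∂Q_x/∂P_y)(P_y/Q_x) = 13.2020 × (18.86/846.395) ≈ 0.294.
ε > 0: substitutes.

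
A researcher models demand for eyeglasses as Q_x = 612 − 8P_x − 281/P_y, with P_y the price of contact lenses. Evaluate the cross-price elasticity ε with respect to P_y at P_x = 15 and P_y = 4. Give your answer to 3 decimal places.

At P_x = 15 and P_y = 4: Q_x = 421.75.
∂Q_x/∂P_y = 281/P_y² = 17.5625.
ε = (∂Q_x/∂P_y)(P_y/Q_x) = 17.5625 × (4/421.75) ≈ 0.167.

0.167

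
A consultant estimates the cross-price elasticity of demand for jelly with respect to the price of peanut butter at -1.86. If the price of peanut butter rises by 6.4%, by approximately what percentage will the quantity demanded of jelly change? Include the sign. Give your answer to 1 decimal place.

-11.9%

%ΔQ ≈ ε × %ΔP of peanut butter = -1.86 × (6.4%) = -11.9%.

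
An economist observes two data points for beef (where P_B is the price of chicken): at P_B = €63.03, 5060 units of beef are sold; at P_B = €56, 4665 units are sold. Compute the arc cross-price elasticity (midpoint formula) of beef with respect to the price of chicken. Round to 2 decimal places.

ΔQ_A = 4665 − 5060 = -395; ΔP_B = 56 − 63.03 = -7.03.
Midpoints: Q̄_A = 4862.5, P̄_B = 59.52.
ε = (ΔQ_A/Q̄_A)/(ΔP_B/P̄_B) = (-395/4862.5)/(-7.03/59.52) ≈ 0.69.
ε > 0: beef and chicken are substitutes.

0.69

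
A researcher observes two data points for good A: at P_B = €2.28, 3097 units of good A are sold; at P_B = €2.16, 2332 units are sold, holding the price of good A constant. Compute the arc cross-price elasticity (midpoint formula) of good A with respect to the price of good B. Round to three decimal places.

ΔQ_A = 2332 − 3097 = -765; ΔP_B = 2.16 − 2.28 = -0.12.
Midpoints: Q̄_A = 2714.5, P̄_B = 2.22.
ε = (ΔQ_A/Q̄_A)/(ΔP_B/P̄_B) = (-765/2714.5)/(-0.12/2.22) ≈ 5.214.
ε > 0: good A and good B are substitutes.

5.214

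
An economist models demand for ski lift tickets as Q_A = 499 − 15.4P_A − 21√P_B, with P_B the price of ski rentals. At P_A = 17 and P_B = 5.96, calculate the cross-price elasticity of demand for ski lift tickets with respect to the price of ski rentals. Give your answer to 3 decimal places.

-0.138

At P_A = 17 and P_B = 5.96: Q_A = 185.932.
∂Q_A/∂P_B = -21/(2√P_B) = -21/(2√5.96) = -4.3010.
ε = (∂Q_A/∂P_B)(P_B/Q_A) = -4.3010 × (5.96/185.932) ≈ -0.138.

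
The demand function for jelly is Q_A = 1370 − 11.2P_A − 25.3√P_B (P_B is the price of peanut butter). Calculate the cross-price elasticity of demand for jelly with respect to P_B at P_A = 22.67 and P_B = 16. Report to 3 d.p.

-0.050

At P_A = 22.67 and P_B = 16: Q_A = 1014.896.
∂Q_A/∂P_B = -25.3/(2√P_B) = -25.3/(2√16) = -3.1625.
ε = (∂Q_A/∂P_B)(P_B/Q_A) = -3.1625 × (16/1014.896) ≈ -0.050.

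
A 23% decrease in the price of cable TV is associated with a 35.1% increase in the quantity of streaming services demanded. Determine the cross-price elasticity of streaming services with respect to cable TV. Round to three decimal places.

-1.526

ε = (%ΔQ of streaming services) / (%ΔP of cable TV) = (35.1%) / (-23%) ≈ -1.526.
Negative cross-price elasticity: complements.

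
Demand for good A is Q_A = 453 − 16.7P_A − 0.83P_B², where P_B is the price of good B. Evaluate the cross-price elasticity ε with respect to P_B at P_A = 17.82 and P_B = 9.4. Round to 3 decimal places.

At P_A = 17.82 and P_B = 9.4: Q_A = 82.067.
∂Q_A/∂P_B = -1.66P_B = -1.66(9.4) = -15.6040.
ε = (∂Q_A/∂P_B)(P_B/Q_A) = -15.6040 × (9.4/82.067) ≈ -1.787.
ε < 0: complements.

-1.787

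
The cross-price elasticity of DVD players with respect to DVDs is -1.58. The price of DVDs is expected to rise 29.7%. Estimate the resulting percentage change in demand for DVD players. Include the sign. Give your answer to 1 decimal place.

-46.9%

%ΔQ ≈ ε × %ΔP of DVDs = -1.58 × (29.7%) = -46.9%.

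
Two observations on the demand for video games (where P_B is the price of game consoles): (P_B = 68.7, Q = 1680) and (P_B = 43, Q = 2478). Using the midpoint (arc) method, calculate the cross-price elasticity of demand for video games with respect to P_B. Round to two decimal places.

-0.83

ΔQ_A = 2478 − 1680 = 798; ΔP_B = 43 − 68.7 = -25.7.
Midpoints: Q̄_A = 2079.0, P̄_B = 55.85.
ε = (ΔQ_A/Q̄_A)/(ΔP_B/P̄_B) = (798/2079.0)/(-25.7/55.85) ≈ -0.83.
ε < 0: video games and game consoles are complements.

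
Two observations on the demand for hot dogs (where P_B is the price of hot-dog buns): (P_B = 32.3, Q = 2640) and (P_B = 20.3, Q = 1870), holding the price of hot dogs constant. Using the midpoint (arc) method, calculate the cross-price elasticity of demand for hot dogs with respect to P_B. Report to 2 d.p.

ΔQ_A = 1870 − 2640 = -770; ΔP_B = 20.3 − 32.3 = -12.
Midpoints: Q̄_A = 2255.0, P̄_B = 26.30.
ε = (ΔQ_A/Q̄_A)/(ΔP_B/P̄_B) = (-770/2255.0)/(-12/26.30) ≈ 0.75.

0.75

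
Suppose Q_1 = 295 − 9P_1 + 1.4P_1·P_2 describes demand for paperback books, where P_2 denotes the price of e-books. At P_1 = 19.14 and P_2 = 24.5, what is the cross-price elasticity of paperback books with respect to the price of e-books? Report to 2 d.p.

0.84

At P_1 = 19.14 and P_2 = 24.5: Q_1 = 779.242.
∂Q_1/∂P_2 = 1.4P_1 = 1.4(19.14) = 26.7960.
ε = (∂Q_1/∂P_2)(P_2/Q_1) = 26.7960 × (24.5/779.242) ≈ 0.84.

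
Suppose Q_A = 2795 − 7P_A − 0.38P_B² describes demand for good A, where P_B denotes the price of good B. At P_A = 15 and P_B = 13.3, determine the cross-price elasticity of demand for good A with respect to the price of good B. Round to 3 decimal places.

-0.051

At P_A = 15 and P_B = 13.3: Q_A = 2622.782.
∂Q_A/∂P_B = -0.76P_B = -0.76(13.3) = -10.1080.
ε = (∂Q_A/∂P_B)(P_B/Q_A) = -10.1080 × (13.3/2622.782) ≈ -0.051.
ε < 0: complements.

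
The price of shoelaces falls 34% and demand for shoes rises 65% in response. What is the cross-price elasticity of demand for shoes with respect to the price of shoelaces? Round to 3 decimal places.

-1.912

ε = (%ΔQ of shoes) / (%ΔP of shoelaces) = (65%) / (-34%) ≈ -1.912.
Negative cross-price elasticity: complements.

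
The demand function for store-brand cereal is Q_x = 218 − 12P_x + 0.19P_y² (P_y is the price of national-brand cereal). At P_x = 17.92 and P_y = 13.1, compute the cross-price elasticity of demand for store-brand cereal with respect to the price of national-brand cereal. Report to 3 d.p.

1.834

At P_x = 17.92 and P_y = 13.1: Q_x = 35.566.
∂Q_x/∂P_y = 0.38P_y = 0.38(13.1) = 4.9780.
ε = (∂Q_x/∂P_y)(P_y/Q_x) = 4.9780 × (13.1/35.566) ≈ 1.834.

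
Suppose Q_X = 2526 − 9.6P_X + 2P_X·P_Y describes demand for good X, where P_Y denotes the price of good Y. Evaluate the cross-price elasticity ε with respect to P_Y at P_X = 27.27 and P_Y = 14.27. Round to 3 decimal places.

At P_X = 27.27 and P_Y = 14.27: Q_X = 3042.494.
∂Q_X/∂P_Y = 2P_X = 2(27.27) = 54.5400.
ε = (∂Q_X/∂P_Y)(P_Y/Q_X) = 54.5400 × (14.27/3042.494) ≈ 0.256.

0.256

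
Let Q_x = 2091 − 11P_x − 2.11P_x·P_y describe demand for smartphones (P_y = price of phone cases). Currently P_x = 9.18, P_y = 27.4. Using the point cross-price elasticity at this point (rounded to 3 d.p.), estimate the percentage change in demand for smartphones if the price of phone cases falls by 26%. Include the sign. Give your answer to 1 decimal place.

At P_x = 9.18, P_y = 27.4: Q_x = 1459.287.
∂Q_x/∂P_y = -2.11P_x = -19.3698.
ε = (∂Q_x/∂P_y)(P_y/Q_x) = -19.3698 × 27.4/1459.287 ≈ -0.364.
%ΔQ_x ≈ ε × %ΔP_y = -0.364 × (-26%) = 9.5%.

9.5%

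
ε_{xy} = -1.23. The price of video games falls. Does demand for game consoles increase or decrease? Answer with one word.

increase

ε < 0 and the price of video games falls, so the quantity of game consoles moves in the opposite direction: it increases.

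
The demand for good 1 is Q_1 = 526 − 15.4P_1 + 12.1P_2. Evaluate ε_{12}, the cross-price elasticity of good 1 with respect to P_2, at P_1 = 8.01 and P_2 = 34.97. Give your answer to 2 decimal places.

0.51

At P_1 = 8.01 and P_2 = 34.97: Q_1 = 825.783.
∂Q_1/∂P_2 = 12.1.
ε = (∂Q_1/∂P_2)(P_2/Q_1) = 12.1 × (34.97/825.783) ≈ 0.51.
Since ε > 0, good 1 and good 2 are substitutes.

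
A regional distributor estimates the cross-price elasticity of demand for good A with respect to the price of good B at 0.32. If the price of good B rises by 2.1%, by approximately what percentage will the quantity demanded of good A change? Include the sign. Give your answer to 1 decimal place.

0.7%

%ΔQ ≈ ε × %ΔP of good B = 0.32 × (2.1%) = 0.7%.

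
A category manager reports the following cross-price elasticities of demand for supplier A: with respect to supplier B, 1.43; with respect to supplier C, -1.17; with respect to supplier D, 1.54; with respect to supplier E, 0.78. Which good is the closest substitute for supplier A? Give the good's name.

supplier D

Substitutes have ε > 0. Among the positive values, 1.54 (supplier D) is largest.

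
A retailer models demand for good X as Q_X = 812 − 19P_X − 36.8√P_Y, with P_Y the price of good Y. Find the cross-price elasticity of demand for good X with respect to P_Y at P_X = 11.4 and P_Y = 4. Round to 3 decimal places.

At P_X = 11.4 and P_Y = 4: Q_X = 521.8.
∂Q_X/∂P_Y = -36.8/(2√P_Y) = -36.8/(2√4) = -9.2000.
ε = (∂Q_X/∂P_Y)(P_Y/Q_X) = -9.2000 × (4/521.8) ≈ -0.071.
ε < 0: complements.

-0.071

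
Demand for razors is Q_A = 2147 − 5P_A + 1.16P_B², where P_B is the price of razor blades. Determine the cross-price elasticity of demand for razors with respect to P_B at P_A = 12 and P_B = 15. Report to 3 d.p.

0.222

At P_A = 12 and P_B = 15: Q_A = 2348.
∂Q_A/∂P_B = 2.32P_B = 2.32(15) = 34.8000.
ε = (∂Q_A/∂P_B)(P_B/Q_A) = 34.8000 × (15/2348) ≈ 0.222.
ε > 0: substitutes.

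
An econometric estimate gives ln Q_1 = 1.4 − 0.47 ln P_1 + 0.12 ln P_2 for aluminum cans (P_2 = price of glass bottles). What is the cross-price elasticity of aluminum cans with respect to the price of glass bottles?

0.12

In a log-linear (constant-elasticity) demand function, the coefficient on ln P_2 is the cross-price elasticity.
ε = 0.12. Positive, so aluminum cans and glass bottles are substitutes.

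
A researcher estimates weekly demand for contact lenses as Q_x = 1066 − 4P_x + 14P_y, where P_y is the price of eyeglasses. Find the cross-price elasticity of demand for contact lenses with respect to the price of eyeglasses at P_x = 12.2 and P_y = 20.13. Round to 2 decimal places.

At P_x = 12.2 and P_y = 20.13: Q_x = 1299.02.
∂Q_x/∂P_y = 14.
ε = (∂Q_x/∂P_y)(P_y/Q_x) = 14 × (20.13/1299.02) ≈ 0.22.
Since ε > 0, contact lenses and eyeglasses are substitutes.

0.22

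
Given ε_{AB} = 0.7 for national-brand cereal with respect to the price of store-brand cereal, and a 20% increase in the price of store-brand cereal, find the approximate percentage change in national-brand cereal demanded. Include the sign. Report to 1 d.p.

%ΔQ ≈ ε × %ΔP of store-brand cereal = 0.7 × (20%) = 14.0%.

14.0%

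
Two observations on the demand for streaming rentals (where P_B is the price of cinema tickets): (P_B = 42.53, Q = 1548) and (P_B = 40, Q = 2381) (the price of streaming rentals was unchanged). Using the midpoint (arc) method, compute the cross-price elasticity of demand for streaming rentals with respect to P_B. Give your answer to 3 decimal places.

-6.916

ΔQ_A = 2381 − 1548 = 833; ΔP_B = 40 − 42.53 = -2.53.
Midpoints: Q̄_A = 1964.5, P̄_B = 41.27.
ε = (ΔQ_A/Q̄_A)/(ΔP_B/P̄_B) = (833/1964.5)/(-2.53/41.27) ≈ -6.916.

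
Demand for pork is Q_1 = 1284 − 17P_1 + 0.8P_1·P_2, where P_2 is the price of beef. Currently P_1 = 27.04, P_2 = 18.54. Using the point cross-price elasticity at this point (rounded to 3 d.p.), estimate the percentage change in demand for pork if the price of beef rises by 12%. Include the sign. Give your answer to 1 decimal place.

3.9%

At P_1 = 27.04, P_2 = 18.54: Q_1 = 1225.377.
∂Q_1/∂P_2 = 0.8P_1 = 21.6320.
ε = (∂Q_1/∂P_2)(P_2/Q_1) = 21.6320 × 18.54/1225.377 ≈ 0.327.
%ΔQ_1 ≈ ε × %ΔP_2 = 0.327 × (12%) = 3.9%.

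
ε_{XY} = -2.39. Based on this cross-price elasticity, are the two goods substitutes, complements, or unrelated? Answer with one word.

ε = -2.39 < 0, so a higher price of good Y lowers demand for good X: complements.

complements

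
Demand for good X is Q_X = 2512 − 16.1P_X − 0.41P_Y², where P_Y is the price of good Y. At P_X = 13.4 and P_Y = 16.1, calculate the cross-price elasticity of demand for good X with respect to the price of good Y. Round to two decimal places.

-0.10

At P_X = 13.4 and P_Y = 16.1: Q_X = 2189.984.
∂Q_X/∂P_Y = -0.82P_Y = -0.82(16.1) = -13.2020.
ε = (∂Q_X/∂P_Y)(P_Y/Q_X) = -13.2020 × (16.1/2189.984) ≈ -0.10.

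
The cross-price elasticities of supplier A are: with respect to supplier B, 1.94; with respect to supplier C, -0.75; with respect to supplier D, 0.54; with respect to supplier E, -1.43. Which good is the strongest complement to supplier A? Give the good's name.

supplier E

Complements have ε < 0. The most negative value is -1.43 (supplier E).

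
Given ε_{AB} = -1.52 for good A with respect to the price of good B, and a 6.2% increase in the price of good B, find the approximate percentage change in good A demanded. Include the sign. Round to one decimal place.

-9.4%

%ΔQ ≈ ε × %ΔP of good B = -1.52 × (6.2%) = -9.4%.
Demand for good A falls by about 9.4%.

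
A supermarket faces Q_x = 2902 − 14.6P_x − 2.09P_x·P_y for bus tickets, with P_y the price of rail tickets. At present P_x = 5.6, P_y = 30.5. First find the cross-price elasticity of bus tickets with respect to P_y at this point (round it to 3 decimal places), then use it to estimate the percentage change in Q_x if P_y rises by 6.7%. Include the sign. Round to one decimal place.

At P_x = 5.6, P_y = 30.5: Q_x = 2463.268.
∂Q_x/∂P_y = -2.09P_x = -11.7040.
ε = (∂Q_x/∂P_y)(P_y/Q_x) = -11.7040 × 30.5/2463.268 ≈ -0.145.
%ΔQ_x ≈ ε × %ΔP_y = -0.145 × (6.7%) = -1.0%.

-1.0%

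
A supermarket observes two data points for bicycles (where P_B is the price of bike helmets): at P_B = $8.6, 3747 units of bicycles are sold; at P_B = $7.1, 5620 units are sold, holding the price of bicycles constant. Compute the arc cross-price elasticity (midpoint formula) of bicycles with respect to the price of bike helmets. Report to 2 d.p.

ΔQ_A = 5620 − 3747 = 1873; ΔP_B = 7.1 − 8.6 = -1.5.
Midpoints: Q̄_A = 4683.5, P̄_B = 7.85.
ε = (ΔQ_A/Q̄_A)/(ΔP_B/P̄_B) = (1873/4683.5)/(-1.5/7.85) ≈ -2.09.
ε < 0: bicycles and bike helmets are complements.

-2.09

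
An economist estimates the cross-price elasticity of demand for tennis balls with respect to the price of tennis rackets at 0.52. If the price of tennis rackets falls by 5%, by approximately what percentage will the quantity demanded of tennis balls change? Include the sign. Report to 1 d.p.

%ΔQ ≈ ε × %ΔP of tennis rackets = 0.52 × (-5%) = -2.6%.

-2.6%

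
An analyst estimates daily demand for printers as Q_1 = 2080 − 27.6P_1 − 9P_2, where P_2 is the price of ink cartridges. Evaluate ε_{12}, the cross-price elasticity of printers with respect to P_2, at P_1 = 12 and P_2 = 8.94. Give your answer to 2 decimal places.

At P_1 = 12 and P_2 = 8.94: Q_1 = 1668.34.
∂Q_1/∂P_2 = -9.
ε = (∂Q_1/∂P_2)(P_2/Q_1) = -9 × (8.94/1668.34) ≈ -0.05.
Since ε < 0, printers and ink cartridges are complements.

-0.05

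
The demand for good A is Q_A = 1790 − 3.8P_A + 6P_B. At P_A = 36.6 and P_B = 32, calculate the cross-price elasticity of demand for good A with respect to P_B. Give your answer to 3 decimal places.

At P_A = 36.6 and P_B = 32: Q_A = 1842.92.
∂Q_A/∂P_B = 6.
ε = (∂Q_A/∂P_B)(P_B/Q_A) = 6 × (32/1842.92) ≈ 0.104.

0.104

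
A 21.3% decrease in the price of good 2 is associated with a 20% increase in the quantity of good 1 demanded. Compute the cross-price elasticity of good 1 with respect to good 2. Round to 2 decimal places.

-0.94

ε = (%ΔQ of good 1) / (%ΔP of good 2) = (20%) / (-21.3%) ≈ -0.94.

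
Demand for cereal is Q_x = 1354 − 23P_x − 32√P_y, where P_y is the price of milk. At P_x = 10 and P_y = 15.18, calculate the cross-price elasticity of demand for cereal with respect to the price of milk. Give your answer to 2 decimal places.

-0.06

At P_x = 10 and P_y = 15.18: Q_x = 999.323.
∂Q_x/∂P_y = -32/(2√P_y) = -32/(2√15.18) = -4.1066.
ε = (∂Q_x/∂P_y)(P_y/Q_x) = -4.1066 × (15.18/999.323) ≈ -0.06.
ε < 0: complements.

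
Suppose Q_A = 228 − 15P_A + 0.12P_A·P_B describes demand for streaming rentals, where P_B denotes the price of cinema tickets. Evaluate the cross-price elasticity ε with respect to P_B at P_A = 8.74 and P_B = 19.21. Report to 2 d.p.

0.17

At P_A = 8.74 and P_B = 19.21: Q_A = 117.047.
∂Q_A/∂P_B = 0.12P_A = 0.12(8.74) = 1.0488.
ε = (∂Q_A/∂P_B)(P_B/Q_A) = 1.0488 × (19.21/117.047) ≈ 0.17.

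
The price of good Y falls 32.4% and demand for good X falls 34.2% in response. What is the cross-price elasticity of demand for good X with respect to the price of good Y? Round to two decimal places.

1.06

ε = (%ΔQ of good X) / (%ΔP of good Y) = (-34.2%) / (-32.4%) ≈ 1.06.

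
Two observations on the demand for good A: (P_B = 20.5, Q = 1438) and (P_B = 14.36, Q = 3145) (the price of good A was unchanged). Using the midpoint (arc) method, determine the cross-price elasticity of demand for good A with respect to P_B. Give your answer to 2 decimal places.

-2.11

ΔQ_A = 3145 − 1438 = 1707; ΔP_B = 14.36 − 20.5 = -6.14.
Midpoints: Q̄_A = 2291.5, P̄_B = 17.43.
ε = (ΔQ_A/Q̄_A)/(ΔP_B/P̄_B) = (1707/2291.5)/(-6.14/17.43) ≈ -2.11.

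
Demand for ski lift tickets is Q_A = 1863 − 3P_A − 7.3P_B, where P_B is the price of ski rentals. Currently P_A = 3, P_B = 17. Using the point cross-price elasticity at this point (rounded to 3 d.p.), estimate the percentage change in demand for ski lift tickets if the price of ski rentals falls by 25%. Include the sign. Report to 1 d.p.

At P_A = 3, P_B = 17: Q_A = 1729.9.
∂Q_A/∂P_B = -7.3.
ε = (∂Q_A/∂P_B)(P_B/Q_A) = -7.3000 × 17/1729.9 ≈ -0.072.
%ΔQ_A ≈ ε × %ΔP_B = -0.072 × (-25%) = 1.8%.

1.8%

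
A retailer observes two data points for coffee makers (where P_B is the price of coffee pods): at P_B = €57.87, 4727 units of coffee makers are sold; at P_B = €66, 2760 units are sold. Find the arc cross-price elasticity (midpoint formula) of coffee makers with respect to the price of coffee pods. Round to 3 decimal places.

-4.003

ΔQ_A = 2760 − 4727 = -1967; ΔP_B = 66 − 57.87 = 8.13.
Midpoints: Q̄_A = 3743.5, P̄_B = 61.94.
ε = (ΔQ_A/Q̄_A)/(ΔP_B/P̄_B) = (-1967/3743.5)/(8.13/61.94) ≈ -4.003.
ε < 0: coffee makers and coffee pods are complements.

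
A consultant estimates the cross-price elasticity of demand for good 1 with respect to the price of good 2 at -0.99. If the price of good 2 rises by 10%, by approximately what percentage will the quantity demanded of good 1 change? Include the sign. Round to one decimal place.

-9.9%

%ΔQ ≈ ε × %ΔP of good 2 = -0.99 × (10%) = -9.9%.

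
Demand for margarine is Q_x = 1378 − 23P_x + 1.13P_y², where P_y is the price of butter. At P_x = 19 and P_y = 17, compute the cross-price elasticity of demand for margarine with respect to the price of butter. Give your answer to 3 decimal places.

At P_x = 19 and P_y = 17: Q_x = 1267.57.
∂Q_x/∂P_y = 2.26P_y = 2.26(17) = 38.4200.
ε = (∂Q_x/∂P_y)(P_y/Q_x) = 38.4200 × (17/1267.57) ≈ 0.515.
ε > 0: substitutes.

0.515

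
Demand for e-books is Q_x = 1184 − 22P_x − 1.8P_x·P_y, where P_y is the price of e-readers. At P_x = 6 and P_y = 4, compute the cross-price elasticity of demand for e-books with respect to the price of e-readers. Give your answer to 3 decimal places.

-0.043

At P_x = 6 and P_y = 4: Q_x = 1008.8.
∂Q_x/∂P_y = -1.8P_x = -1.8(6) = -10.8000.
ε = (∂Q_x/∂P_y)(P_y/Q_x) = -10.8000 × (4/1008.8) ≈ -0.043.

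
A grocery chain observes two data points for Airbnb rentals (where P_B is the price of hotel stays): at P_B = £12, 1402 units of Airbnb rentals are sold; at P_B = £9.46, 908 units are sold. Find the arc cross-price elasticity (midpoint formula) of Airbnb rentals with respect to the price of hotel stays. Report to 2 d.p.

1.81

ΔQ_A = 908 − 1402 = -494; ΔP_B = 9.46 − 12 = -2.54.
Midpoints: Q̄_A = 1155.0, P̄_B = 10.73.
ε = (ΔQ_A/Q̄_A)/(ΔP_B/P̄_B) = (-494/1155.0)/(-2.54/10.73) ≈ 1.81.
ε > 0: Airbnb rentals and hotel stays are substitutes.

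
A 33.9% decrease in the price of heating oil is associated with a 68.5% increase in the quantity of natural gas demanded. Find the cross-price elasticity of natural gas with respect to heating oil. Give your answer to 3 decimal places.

ε = (%ΔQ of natural gas) / (%ΔP of heating oil) = (68.5%) / (-33.9%) ≈ -2.021.
Negative cross-price elasticity: complements.

-2.021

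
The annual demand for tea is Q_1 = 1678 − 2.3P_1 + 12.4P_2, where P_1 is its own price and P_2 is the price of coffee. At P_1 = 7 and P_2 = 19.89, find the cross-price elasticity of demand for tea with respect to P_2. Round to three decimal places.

0.129

At P_1 = 7 and P_2 = 19.89: Q_1 = 1908.536.
∂Q_1/∂P_2 = 12.4.
ε = (∂Q_1/∂P_2)(P_2/Q_1) = 12.4 × (19.89/1908.536) ≈ 0.129.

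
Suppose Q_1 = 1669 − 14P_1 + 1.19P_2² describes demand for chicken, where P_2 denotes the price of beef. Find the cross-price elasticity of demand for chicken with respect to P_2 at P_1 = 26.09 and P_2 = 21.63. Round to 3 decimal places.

At P_1 = 26.09 and P_2 = 21.63: Q_1 = 1860.490.
∂Q_1/∂P_2 = 2.38P_2 = 2.38(21.63) = 51.4794.
ε = (∂Q_1/∂P_2)(P_2/Q_1) = 51.4794 × (21.63/1860.490) ≈ 0.598.

0.598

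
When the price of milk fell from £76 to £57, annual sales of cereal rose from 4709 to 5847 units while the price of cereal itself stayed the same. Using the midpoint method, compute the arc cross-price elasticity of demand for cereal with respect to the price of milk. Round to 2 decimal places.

-0.75

ΔQ_A = 5847 − 4709 = 1138; ΔP_B = 57 − 76 = -19.
Midpoints: Q̄_A = 5278.0, P̄_B = 66.50.
ε = (ΔQ_A/Q̄_A)/(ΔP_B/P̄_B) = (1138/5278.0)/(-19/66.50) ≈ -0.75.
ε < 0: cereal and milk are complements.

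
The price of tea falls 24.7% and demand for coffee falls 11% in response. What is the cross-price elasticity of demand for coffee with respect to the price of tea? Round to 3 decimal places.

0.445

ε = (%ΔQ of coffee) / (%ΔP of tea) = (-11%) / (-24.7%) ≈ 0.445.
Positive cross-price elasticity: substitutes.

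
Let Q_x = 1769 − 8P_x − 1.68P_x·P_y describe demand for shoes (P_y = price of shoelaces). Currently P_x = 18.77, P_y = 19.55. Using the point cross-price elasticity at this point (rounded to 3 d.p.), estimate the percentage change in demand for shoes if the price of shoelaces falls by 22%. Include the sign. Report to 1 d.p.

13.5%

At P_x = 18.77, P_y = 19.55: Q_x = 1002.358.
∂Q_x/∂P_y = -1.68P_x = -31.5336.
ε = (∂Q_x/∂P_y)(P_y/Q_x) = -31.5336 × 19.55/1002.358 ≈ -0.615.
%ΔQ_x ≈ ε × %ΔP_y = -0.615 × (-22%) = 13.5%.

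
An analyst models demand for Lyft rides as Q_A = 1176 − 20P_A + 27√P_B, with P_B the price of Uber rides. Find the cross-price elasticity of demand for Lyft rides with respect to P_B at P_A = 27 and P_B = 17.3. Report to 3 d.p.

0.075

At P_A = 27 and P_B = 17.3: Q_A = 748.302.
∂Q_A/∂P_B = 27/(2√P_B) = 27/(2√17.3) = 3.2457.
ε = (∂Q_A/∂P_B)(P_B/Q_A) = 3.2457 × (17.3/748.302) ≈ 0.075.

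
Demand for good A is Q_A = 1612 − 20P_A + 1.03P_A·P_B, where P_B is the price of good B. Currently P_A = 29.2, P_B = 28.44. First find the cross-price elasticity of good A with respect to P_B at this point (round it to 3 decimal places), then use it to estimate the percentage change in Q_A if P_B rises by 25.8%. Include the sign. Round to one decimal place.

At P_A = 29.2, P_B = 28.44: Q_A = 1883.361.
∂Q_A/∂P_B = 1.03P_A = 30.0760.
ε = (∂Q_A/∂P_B)(P_B/Q_A) = 30.0760 × 28.44/1883.361 ≈ 0.454.
%ΔQ_A ≈ ε × %ΔP_B = 0.454 × (25.8%) = 11.7%.

11.7%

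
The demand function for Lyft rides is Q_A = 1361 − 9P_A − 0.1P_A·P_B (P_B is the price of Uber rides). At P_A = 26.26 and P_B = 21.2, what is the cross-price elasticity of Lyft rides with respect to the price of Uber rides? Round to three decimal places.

At P_A = 26.26 and P_B = 21.2: Q_A = 1068.989.
∂Q_A/∂P_B = -0.1P_A = -0.1(26.26) = -2.6260.
ε = (∂Q_A/∂P_B)(P_B/Q_A) = -2.6260 × (21.2/1068.989) ≈ -0.052.
ε < 0: complements.

-0.052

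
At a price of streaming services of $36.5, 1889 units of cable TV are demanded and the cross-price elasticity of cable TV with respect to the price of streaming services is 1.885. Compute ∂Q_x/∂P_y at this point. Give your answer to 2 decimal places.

ε = (∂Q_x/∂P_y)·(P_y/Q_x) ⇒ ∂Q_x/∂P_y = ε·Q_x/P_y = 1.885 × 1889/36.5 ≈ 97.56.

97.56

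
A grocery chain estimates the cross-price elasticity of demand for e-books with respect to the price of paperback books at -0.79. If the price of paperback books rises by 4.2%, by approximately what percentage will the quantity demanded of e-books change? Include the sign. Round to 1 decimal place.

%ΔQ ≈ ε × %ΔP of paperback books = -0.79 × (4.2%) = -3.3%.
Demand for e-books falls by about 3.3%.

-3.3%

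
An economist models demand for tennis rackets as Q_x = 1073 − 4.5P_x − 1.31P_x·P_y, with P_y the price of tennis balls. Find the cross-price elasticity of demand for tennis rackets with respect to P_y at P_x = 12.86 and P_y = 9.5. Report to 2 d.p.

-0.19

At P_x = 12.86 and P_y = 9.5: Q_x = 855.087.
∂Q_x/∂P_y = -1.31P_x = -1.31(12.86) = -16.8466.
ε = (∂Q_x/∂P_y)(P_y/Q_x) = -16.8466 × (9.5/855.087) ≈ -0.19.
ε < 0: complements.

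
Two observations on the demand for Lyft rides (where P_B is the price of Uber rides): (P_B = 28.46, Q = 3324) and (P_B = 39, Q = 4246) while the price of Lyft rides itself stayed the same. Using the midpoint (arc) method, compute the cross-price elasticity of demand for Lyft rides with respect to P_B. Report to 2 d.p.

0.78

ΔQ_A = 4246 − 3324 = 922; ΔP_B = 39 − 28.46 = 10.54.
Midpoints: Q̄_A = 3785.0, P̄_B = 33.73.
ε = (ΔQ_A/Q̄_A)/(ΔP_B/P̄_B) = (922/3785.0)/(10.54/33.73) ≈ 0.78.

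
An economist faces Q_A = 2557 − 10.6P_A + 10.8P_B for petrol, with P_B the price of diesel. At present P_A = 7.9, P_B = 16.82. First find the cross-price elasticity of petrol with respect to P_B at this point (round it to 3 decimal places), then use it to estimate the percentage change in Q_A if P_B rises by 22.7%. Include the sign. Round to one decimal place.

At P_A = 7.9, P_B = 16.82: Q_A = 2654.916.
∂Q_A/∂P_B = 10.8.
ε = (∂Q_A/∂P_B)(P_B/Q_A) = 10.8000 × 16.82/2654.916 ≈ 0.068.
%ΔQ_A ≈ ε × %ΔP_B = 0.068 × (22.7%) = 1.5%.

1.5%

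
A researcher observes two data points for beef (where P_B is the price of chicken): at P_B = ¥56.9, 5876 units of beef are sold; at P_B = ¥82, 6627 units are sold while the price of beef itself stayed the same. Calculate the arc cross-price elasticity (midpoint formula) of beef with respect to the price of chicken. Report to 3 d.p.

0.332

ΔQ_A = 6627 − 5876 = 751; ΔP_B = 82 − 56.9 = 25.1.
Midpoints: Q̄_A = 6251.5, P̄_B = 69.45.
ε = (ΔQ_A/Q̄_A)/(ΔP_B/P̄_B) = (751/6251.5)/(25.1/69.45) ≈ 0.332.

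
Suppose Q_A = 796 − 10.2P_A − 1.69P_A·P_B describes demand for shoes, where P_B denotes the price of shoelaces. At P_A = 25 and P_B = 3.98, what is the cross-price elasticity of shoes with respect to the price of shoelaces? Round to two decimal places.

-0.45

At P_A = 25 and P_B = 3.98: Q_A = 372.845.
∂Q_A/∂P_B = -1.69P_A = -1.69(25) = -42.2500.
ε = (∂Q_A/∂P_B)(P_B/Q_A) = -42.2500 × (3.98/372.845) ≈ -0.45.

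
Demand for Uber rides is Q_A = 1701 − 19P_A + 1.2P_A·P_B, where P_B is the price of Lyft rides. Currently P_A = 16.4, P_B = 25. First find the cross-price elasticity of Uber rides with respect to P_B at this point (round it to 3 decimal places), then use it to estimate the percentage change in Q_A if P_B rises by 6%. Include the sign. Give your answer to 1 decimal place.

1.6%

At P_A = 16.4, P_B = 25: Q_A = 1881.4.
∂Q_A/∂P_B = 1.2P_A = 19.6800.
ε = (∂Q_A/∂P_B)(P_B/Q_A) = 19.6800 × 25/1881.4 ≈ 0.262.
%ΔQ_A ≈ ε × %ΔP_B = 0.262 × (6%) = 1.6%.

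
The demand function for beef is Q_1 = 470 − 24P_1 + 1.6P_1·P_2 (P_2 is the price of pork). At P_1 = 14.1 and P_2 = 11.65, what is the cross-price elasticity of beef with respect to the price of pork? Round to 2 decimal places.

At P_1 = 14.1 and P_2 = 11.65: Q_1 = 394.424.
∂Q_1/∂P_2 = 1.6P_1 = 1.6(14.1) = 22.5600.
ε = (∂Q_1/∂P_2)(P_2/Q_1) = 22.5600 × (11.65/394.424) ≈ 0.67.
ε > 0: substitutes.

0.67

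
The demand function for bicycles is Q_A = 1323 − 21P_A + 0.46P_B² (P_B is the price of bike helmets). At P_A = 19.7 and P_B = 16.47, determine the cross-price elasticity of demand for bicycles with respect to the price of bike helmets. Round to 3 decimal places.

0.241

At P_A = 19.7 and P_B = 16.47: Q_A = 1034.080.
∂Q_A/∂P_B = 0.92P_B = 0.92(16.47) = 15.1524.
ε = (∂Q_A/∂P_B)(P_B/Q_A) = 15.1524 × (16.47/1034.080) ≈ 0.241.
ε > 0: substitutes.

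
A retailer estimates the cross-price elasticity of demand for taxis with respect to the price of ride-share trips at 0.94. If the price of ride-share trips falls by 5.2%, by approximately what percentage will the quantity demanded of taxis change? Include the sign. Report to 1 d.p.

%ΔQ ≈ ε × %ΔP of ride-share trips = 0.94 × (-5.2%) = -4.9%.

-4.9%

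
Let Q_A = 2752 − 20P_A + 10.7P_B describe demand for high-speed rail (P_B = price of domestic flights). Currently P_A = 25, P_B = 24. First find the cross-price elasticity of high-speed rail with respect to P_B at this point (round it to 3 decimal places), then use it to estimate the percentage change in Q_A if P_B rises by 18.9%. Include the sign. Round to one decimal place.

At P_A = 25, P_B = 24: Q_A = 2508.8.
∂Q_A/∂P_B = 10.7.
ε = (∂Q_A/∂P_B)(P_B/Q_A) = 10.7000 × 24/2508.8 ≈ 0.102.
%ΔQ_A ≈ ε × %ΔP_B = 0.102 × (18.9%) = 1.9%.

1.9%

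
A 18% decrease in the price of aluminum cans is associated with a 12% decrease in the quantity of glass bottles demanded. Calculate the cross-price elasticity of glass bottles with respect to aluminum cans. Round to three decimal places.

0.667

ε = (%ΔQ of glass bottles) / (%ΔP of aluminum cans) = (-12%) / (-18%) ≈ 0.667.
Positive cross-price elasticity: substitutes.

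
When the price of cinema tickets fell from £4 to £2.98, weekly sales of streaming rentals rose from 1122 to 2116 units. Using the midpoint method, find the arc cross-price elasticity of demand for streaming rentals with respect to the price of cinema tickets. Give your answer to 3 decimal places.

ΔQ_A = 2116 − 1122 = 994; ΔP_B = 2.98 − 4 = -1.02.
Midpoints: Q̄_A = 1619.0, P̄_B = 3.49.
ε = (ΔQ_A/Q̄_A)/(ΔP_B/P̄_B) = (994/1619.0)/(-1.02/3.49) ≈ -2.101.

-2.101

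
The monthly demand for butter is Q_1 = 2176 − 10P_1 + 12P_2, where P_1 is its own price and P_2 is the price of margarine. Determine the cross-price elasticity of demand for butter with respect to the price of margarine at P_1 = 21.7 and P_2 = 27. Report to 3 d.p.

0.142

At P_1 = 21.7 and P_2 = 27: Q_1 = 2283.
∂Q_1/∂P_2 = 12.
ε = (∂Q_1/∂P_2)(P_2/Q_1) = 12 × (27/2283) ≈ 0.142.
Since ε > 0, butter and margarine are substitutes.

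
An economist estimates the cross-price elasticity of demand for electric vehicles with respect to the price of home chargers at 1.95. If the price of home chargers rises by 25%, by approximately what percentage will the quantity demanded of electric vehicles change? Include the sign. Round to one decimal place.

48.8%

%ΔQ ≈ ε × %ΔP of home chargers = 1.95 × (25%) = 48.8%.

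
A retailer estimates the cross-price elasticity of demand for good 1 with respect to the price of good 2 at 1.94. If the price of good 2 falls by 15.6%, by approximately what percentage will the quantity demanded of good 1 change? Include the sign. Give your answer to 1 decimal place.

%ΔQ ≈ ε × %ΔP of good 2 = 1.94 × (-15.6%) = -30.3%.
Demand for good 1 falls by about 30.3%.

-30.3%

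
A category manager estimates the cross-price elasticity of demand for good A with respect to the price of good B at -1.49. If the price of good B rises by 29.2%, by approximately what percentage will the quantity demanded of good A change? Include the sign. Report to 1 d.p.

%ΔQ ≈ ε × %ΔP of good B = -1.49 × (29.2%) = -43.5%.
Demand for good A falls by about 43.5%.

-43.5%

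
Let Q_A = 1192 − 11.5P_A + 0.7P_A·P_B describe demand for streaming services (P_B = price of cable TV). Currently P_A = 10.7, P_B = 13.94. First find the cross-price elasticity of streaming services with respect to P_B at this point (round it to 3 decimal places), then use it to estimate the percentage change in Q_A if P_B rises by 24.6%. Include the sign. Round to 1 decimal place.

2.2%

At P_A = 10.7, P_B = 13.94: Q_A = 1173.361.
∂Q_A/∂P_B = 0.7P_A = 7.4900.
ε = (∂Q_A/∂P_B)(P_B/Q_A) = 7.4900 × 13.94/1173.361 ≈ 0.089.
%ΔQ_A ≈ ε × %ΔP_B = 0.089 × (24.6%) = 2.2%.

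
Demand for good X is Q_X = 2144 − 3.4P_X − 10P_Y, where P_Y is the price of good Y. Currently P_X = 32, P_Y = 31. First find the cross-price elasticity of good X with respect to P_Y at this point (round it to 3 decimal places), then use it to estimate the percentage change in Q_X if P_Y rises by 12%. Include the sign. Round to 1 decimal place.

At P_X = 32, P_Y = 31: Q_X = 1725.2.
∂Q_X/∂P_Y = -10.
ε = (∂Q_X/∂P_Y)(P_Y/Q_X) = -10.0000 × 31/1725.2 ≈ -0.180.
%ΔQ_X ≈ ε × %ΔP_Y = -0.180 × (12%) = -2.2%.

-2.2%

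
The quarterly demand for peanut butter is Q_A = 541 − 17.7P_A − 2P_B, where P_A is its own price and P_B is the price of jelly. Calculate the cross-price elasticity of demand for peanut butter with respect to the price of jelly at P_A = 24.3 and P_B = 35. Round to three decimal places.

At P_A = 24.3 and P_B = 35: Q_A = 40.89.
∂Q_A/∂P_B = -2.
ε = (∂Q_A/∂P_B)(P_B/Q_A) = -2 × (35/40.89) ≈ -1.712.
Since ε < 0, peanut butter and jelly are complements.

-1.712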